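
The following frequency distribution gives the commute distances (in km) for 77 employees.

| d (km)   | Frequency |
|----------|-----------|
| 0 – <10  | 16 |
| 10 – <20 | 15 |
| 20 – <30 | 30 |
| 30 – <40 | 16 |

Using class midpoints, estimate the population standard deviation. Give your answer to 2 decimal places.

Midpoints: 5, 15, 25, 35
n = 77, Σfm = 1615, mean = 20.9740
Σfm² = 42125
Σf(m − x̄)² = Σfm² − (Σfm)²/n = 42125 − 1615²/77 = 8251.9481
Population variance = 8251.9481 / 77 = 107.1682
Standard deviation = √107.1682 = 10.3522

10.35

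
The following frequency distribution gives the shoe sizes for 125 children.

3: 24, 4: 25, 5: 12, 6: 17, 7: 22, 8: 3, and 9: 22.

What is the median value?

Cumulative frequencies: 24, 49, 61, 78, 100, 103, 125
n = 125, so the median is the value in position (n+1)/2 = 63.
Position 63 falls at value 6.

6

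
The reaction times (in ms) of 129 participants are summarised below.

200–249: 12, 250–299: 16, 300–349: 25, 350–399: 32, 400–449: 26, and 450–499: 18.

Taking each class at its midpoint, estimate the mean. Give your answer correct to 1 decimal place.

Midpoints: 224.5, 274.5, 324.5, 374.5, 424.5, 474.5
Σfm = 12×224.5 + 16×274.5 + 25×324.5 + 32×374.5 + 26×424.5 + 18×474.5 = 46760.5
n = Σf = 129
Mean = 46760.5 / 129 = 362.4845

362.5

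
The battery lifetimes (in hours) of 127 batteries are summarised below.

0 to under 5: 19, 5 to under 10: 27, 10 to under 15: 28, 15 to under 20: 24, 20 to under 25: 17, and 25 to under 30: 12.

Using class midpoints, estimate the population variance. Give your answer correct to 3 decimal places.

Midpoints: 2.5, 7.5, 12.5, 17.5, 22.5, 27.5
n = 127, Σfm = 1732.5, mean = 13.6417
Σfm² = 31043.75
Σf(m − x̄)² = Σfm² − (Σfm)²/n = 31043.75 − 1732.5²/127 = 7409.4488
Population variance = 7409.4488 / 127 = 58.3421

58.342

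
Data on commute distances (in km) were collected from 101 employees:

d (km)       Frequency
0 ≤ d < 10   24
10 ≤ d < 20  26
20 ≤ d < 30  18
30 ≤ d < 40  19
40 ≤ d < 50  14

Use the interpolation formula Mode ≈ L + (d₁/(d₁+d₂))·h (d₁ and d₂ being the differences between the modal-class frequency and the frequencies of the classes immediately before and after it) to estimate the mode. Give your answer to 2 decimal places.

12.00

Modal class: 10 ≤ d < 20 (highest frequency 26).
d₁ = 26 − 24 = 2, d₂ = 26 − 18 = 8
Mode ≈ 10 + (2/(2+8)) × 10 = 10 + 2.0000 = 12.0000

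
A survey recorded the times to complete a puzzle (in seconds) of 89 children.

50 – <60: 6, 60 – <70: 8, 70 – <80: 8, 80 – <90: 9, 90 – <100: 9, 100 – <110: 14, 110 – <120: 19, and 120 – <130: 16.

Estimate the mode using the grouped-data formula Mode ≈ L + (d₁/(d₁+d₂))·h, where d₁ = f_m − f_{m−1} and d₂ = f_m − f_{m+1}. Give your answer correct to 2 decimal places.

Modal class: 110 – <120 (highest frequency 19).
d₁ = 19 − 14 = 5, d₂ = 19 − 16 = 3
Mode ≈ 110 + (5/(5+3)) × 10 = 110 + 6.2500 = 116.2500

116.25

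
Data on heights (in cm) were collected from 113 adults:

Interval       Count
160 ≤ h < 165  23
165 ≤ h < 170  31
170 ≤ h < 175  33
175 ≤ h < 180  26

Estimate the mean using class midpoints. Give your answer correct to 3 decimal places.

170.243

Midpoints: 162.5, 167.5, 172.5, 177.5
Σfm = 23×162.5 + 31×167.5 + 33×172.5 + 26×177.5 = 19237.5
n = Σf = 113
Mean = 19237.5 / 113 = 170.2434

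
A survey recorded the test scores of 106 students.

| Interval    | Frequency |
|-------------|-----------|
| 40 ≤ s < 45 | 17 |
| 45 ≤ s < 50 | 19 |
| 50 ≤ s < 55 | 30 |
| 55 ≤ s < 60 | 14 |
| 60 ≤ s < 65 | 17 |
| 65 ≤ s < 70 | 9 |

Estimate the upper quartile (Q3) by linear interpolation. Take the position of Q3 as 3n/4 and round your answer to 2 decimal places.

59.82

Cumulative frequencies: 17, 36, 66, 80, 97, 106
n = 106; position = 3n/4 = 79.5.
This falls in the class 55 ≤ s < 60: L = 55, F = 66, f = 14, h = 5.
Upper quartile ≈ 55 + ((79.5 − 66) / 14) × 5 = 59.8214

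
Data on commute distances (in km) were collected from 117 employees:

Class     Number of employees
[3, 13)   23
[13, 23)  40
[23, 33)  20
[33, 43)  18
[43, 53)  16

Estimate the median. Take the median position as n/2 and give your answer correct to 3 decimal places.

Cumulative frequencies: 23, 63, 83, 101, 117
n = 117; position = n/2 = 58.5.
This falls in the class [13, 23): L = 13, F = 23, f = 40, h = 10.
Median ≈ 13 + ((58.5 − 23) / 40) × 10 = 21.8750

21.875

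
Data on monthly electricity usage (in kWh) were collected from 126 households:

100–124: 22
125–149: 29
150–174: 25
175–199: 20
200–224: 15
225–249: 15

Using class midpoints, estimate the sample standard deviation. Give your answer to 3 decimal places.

Midpoints: 112, 137, 162, 187, 212, 237
n = 126, Σfm = 20962, mean = 166.3651
Σfm² = 3692444
Σf(m − x̄)² = Σfm² − (Σfm)²/n = 3692444 − 20962²/126 = 205099.2063
Sample variance = 205099.2063 / 125 = 1640.7937
Standard deviation = √1640.7937 = 40.5067

40.507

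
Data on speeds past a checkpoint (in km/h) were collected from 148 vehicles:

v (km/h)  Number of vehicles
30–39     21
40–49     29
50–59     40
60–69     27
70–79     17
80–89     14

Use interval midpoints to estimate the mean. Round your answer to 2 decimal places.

56.66

Midpoints: 34.5, 44.5, 54.5, 64.5, 74.5, 84.5
Σfm = 21×34.5 + 29×44.5 + 40×54.5 + 27×64.5 + 17×74.5 + 14×84.5 = 8386
n = Σf = 148
Mean = 8386 / 148 = 56.6622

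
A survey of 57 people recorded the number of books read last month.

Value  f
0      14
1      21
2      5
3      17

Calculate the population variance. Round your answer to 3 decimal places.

Values: 0, 1, 2, 3
n = 57, Σfx = 82, mean = 1.4386
Σfx² = 194
Σf(x − x̄)² = Σfx² − (Σfx)²/n = 194 − 82²/57 = 76.0351
Population variance = 76.0351 / 57 = 1.3339

1.334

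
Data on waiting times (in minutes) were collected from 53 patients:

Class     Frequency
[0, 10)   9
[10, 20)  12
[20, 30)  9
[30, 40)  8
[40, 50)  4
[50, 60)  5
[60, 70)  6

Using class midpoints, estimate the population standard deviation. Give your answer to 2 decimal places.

19.48

Midpoints: 5, 15, 25, 35, 45, 55, 65
n = 53, Σfm = 1575, mean = 29.7170
Σfm² = 66925
Σf(m − x̄)² = Σfm² − (Σfm)²/n = 66925 − 1575²/53 = 20120.7547
Population variance = 20120.7547 / 53 = 379.6369
Standard deviation = √379.6369 = 19.4843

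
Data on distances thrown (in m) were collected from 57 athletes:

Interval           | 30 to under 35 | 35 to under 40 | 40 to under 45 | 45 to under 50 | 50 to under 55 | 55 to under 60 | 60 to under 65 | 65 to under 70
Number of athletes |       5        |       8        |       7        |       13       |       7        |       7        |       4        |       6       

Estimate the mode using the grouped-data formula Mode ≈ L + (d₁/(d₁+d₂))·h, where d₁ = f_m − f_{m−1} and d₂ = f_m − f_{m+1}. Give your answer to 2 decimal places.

47.50

Modal class: 45 to under 50 (highest frequency 13).
d₁ = 13 − 7 = 6, d₂ = 13 − 7 = 6
Mode ≈ 45 + (6/(6+6)) × 5 = 45 + 2.5000 = 47.5000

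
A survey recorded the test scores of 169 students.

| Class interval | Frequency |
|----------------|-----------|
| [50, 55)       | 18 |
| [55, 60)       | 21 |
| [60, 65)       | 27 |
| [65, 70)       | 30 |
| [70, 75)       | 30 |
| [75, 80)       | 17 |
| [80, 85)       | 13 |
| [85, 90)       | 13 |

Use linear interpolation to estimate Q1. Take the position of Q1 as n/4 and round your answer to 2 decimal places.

Cumulative frequencies: 18, 39, 66, 96, 126, 143, 156, 169
n = 169; position = n/4 = 42.25.
This falls in the class [60, 65): L = 60, F = 39, f = 27, h = 5.
Lower quartile ≈ 60 + ((42.25 − 39) / 27) × 5 = 60.6019

60.60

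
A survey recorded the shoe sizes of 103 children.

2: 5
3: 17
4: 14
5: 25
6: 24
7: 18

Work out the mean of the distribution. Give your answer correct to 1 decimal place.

5.0

Values: 2, 3, 4, 5, 6, 7
Σfx = 5×2 + 17×3 + 14×4 + 25×5 + 24×6 + 18×7 = 512
n = Σf = 103
Mean = 512 / 103 = 4.9709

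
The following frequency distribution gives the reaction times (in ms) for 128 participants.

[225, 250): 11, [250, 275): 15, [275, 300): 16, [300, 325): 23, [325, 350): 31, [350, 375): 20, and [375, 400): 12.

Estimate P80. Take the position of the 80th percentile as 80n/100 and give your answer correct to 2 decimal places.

358.00

Cumulative frequencies: 11, 26, 42, 65, 96, 116, 128
n = 128; position = 80n/100 = 102.4.
This falls in the class [350, 375): L = 350, F = 96, f = 20, h = 25.
80th percentile ≈ 350 + ((102.4 − 96) / 20) × 25 = 358.0000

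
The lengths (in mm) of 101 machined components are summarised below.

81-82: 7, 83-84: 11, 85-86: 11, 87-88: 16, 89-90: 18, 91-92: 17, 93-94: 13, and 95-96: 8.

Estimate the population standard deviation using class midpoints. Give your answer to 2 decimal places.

Midpoints: 81.5, 83.5, 85.5, 87.5, 89.5, 91.5, 93.5, 95.5
n = 101, Σfm = 8975.5, mean = 88.8663
Σfm² = 799227.25
Σf(m − x̄)² = Σfm² − (Σfm)²/n = 799227.25 − 8975.5²/101 = 1607.4455
Population variance = 1607.4455 / 101 = 15.9153
Standard deviation = √15.9153 = 3.9894

3.99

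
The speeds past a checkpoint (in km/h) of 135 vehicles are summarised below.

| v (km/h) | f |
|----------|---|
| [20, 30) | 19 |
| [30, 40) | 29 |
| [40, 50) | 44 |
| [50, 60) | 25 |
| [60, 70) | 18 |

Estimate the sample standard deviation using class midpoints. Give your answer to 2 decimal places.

Midpoints: 25, 35, 45, 55, 65
n = 135, Σfm = 6015, mean = 44.5556
Σfm² = 288175
Σf(m − x̄)² = Σfm² − (Σfm)²/n = 288175 − 6015²/135 = 20173.3333
Sample variance = 20173.3333 / 134 = 150.5473
Standard deviation = √150.5473 = 12.2698

12.27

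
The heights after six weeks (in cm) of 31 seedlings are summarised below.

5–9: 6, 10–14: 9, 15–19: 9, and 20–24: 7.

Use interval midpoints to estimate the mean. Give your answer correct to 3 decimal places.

Midpoints: 7, 12, 17, 22
Σfm = 6×7 + 9×12 + 9×17 + 7×22 = 457
n = Σf = 31
Mean = 457 / 31 = 14.7419

14.742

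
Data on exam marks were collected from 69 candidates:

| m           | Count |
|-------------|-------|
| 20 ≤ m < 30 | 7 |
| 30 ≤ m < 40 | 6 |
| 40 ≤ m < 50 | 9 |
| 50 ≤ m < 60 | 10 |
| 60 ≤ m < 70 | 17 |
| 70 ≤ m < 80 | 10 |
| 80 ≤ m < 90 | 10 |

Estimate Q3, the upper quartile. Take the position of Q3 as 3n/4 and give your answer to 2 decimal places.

Cumulative frequencies: 7, 13, 22, 32, 49, 59, 69
n = 69; position = 3n/4 = 51.75.
This falls in the class 70 ≤ m < 80: L = 70, F = 49, f = 10, h = 10.
Upper quartile ≈ 70 + ((51.75 − 49) / 10) × 10 = 72.7500

72.75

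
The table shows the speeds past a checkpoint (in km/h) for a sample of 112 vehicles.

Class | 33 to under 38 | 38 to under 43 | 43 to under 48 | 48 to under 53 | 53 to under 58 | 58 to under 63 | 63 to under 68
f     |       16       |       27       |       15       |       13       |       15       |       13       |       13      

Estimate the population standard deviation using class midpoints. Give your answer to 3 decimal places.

9.897

Midpoints: 35.5, 40.5, 45.5, 50.5, 55.5, 60.5, 65.5
n = 112, Σfm = 5471, mean = 48.8482
Σfm² = 278218
Σf(m − x̄)² = Σfm² − (Σfm)²/n = 278218 − 5471²/112 = 10969.4196
Population variance = 10969.4196 / 112 = 97.9412
Standard deviation = √97.9412 = 9.8965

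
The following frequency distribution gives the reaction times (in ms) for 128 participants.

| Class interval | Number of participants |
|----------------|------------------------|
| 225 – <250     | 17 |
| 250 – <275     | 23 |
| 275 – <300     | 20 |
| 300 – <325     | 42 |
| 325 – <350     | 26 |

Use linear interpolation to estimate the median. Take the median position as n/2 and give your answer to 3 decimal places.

302.381

Cumulative frequencies: 17, 40, 60, 102, 128
n = 128; position = n/2 = 64.
This falls in the class 300 – <325: L = 300, F = 60, f = 42, h = 25.
Median ≈ 300 + ((64 − 60) / 42) × 25 = 302.3810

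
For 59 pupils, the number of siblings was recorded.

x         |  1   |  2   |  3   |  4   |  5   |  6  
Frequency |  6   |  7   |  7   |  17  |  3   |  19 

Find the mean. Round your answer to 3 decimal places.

4.034

Values: 1, 2, 3, 4, 5, 6
Σfx = 6×1 + 7×2 + 7×3 + 17×4 + 3×5 + 19×6 = 238
n = Σf = 59
Mean = 238 / 59 = 4.0339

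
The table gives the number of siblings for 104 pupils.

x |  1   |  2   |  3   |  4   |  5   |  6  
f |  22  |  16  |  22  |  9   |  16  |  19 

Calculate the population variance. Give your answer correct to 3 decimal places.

3.213

Values: 1, 2, 3, 4, 5, 6
n = 104, Σfx = 350, mean = 3.3654
Σfx² = 1512
Σf(x − x̄)² = Σfx² − (Σfx)²/n = 1512 − 350²/104 = 334.1154
Population variance = 334.1154 / 104 = 3.2126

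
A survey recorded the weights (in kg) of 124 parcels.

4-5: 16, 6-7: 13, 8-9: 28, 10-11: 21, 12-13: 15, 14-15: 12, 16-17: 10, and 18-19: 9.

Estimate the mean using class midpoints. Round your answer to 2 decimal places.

10.55

Midpoints: 4.5, 6.5, 8.5, 10.5, 12.5, 14.5, 16.5, 18.5
Σfm = 16×4.5 + 13×6.5 + 28×8.5 + 21×10.5 + 15×12.5 + 12×14.5 + 10×16.5 + 9×18.5 = 1308
n = Σf = 124
Mean = 1308 / 124 = 10.5484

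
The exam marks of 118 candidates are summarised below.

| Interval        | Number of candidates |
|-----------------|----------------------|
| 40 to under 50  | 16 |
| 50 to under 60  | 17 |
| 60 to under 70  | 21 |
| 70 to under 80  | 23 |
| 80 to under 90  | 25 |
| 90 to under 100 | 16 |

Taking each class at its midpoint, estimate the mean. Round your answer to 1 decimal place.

Midpoints: 45, 55, 65, 75, 85, 95
Σfm = 16×45 + 17×55 + 21×65 + 23×75 + 25×85 + 16×95 = 8390
n = Σf = 118
Mean = 8390 / 118 = 71.1017

71.1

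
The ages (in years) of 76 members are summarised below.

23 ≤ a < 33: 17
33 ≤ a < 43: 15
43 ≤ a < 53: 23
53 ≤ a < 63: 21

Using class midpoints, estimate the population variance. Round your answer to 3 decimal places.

Midpoints: 28, 38, 48, 58
n = 76, Σfm = 3368, mean = 44.3158
Σfm² = 158624
Σf(m − x̄)² = Σfm² − (Σfm)²/n = 158624 − 3368²/76 = 9368.4211
Population variance = 9368.4211 / 76 = 123.2687

123.269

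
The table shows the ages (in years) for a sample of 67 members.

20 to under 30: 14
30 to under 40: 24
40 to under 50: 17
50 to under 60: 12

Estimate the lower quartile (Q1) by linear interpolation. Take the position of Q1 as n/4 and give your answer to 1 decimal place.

Cumulative frequencies: 14, 38, 55, 67
n = 67; position = n/4 = 16.75.
This falls in the class 30 to under 40: L = 30, F = 14, f = 24, h = 10.
Lower quartile ≈ 30 + ((16.75 − 14) / 24) × 10 = 31.1458

31.1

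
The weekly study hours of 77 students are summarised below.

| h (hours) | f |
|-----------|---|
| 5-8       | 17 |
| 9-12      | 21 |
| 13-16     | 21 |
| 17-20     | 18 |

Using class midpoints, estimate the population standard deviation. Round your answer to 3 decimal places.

4.306

Midpoints: 6.5, 10.5, 14.5, 18.5
n = 77, Σfm = 968.5, mean = 12.5779
Σfm² = 13609.25
Σf(m − x̄)² = Σfm² − (Σfm)²/n = 13609.25 − 968.5²/77 = 1427.5325
Population variance = 1427.5325 / 77 = 18.5394
Standard deviation = √18.5394 = 4.3057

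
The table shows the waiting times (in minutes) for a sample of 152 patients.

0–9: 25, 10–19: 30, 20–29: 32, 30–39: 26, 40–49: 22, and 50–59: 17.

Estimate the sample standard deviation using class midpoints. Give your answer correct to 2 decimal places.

15.99

Midpoints: 4.5, 14.5, 24.5, 34.5, 44.5, 54.5
n = 152, Σfm = 4134, mean = 27.1974
Σfm² = 151028
Σf(m − x̄)² = Σfm² − (Σfm)²/n = 151028 − 4134²/152 = 38594.0789
Sample variance = 38594.0789 / 151 = 255.5899
Standard deviation = √255.5899 = 15.9872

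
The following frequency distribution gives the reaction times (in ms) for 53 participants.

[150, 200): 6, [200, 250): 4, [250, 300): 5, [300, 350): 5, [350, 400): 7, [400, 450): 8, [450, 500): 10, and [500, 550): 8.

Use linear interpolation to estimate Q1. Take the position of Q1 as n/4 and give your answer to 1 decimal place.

Cumulative frequencies: 6, 10, 15, 20, 27, 35, 45, 53
n = 53; position = n/4 = 13.25.
This falls in the class [250, 300): L = 250, F = 10, f = 5, h = 50.
Lower quartile ≈ 250 + ((13.25 − 10) / 5) × 50 = 282.5000

282.5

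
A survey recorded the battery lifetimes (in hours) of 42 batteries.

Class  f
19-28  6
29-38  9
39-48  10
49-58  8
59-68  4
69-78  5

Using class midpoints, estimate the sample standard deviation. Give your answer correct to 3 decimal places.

Midpoints: 23.5, 33.5, 43.5, 53.5, 63.5, 73.5
n = 42, Σfm = 1927, mean = 45.8810
Σfm² = 98374.5
Σf(m − x̄)² = Σfm² − (Σfm)²/n = 98374.5 − 1927²/42 = 9961.9048
Sample variance = 9961.9048 / 41 = 242.9733
Standard deviation = √242.9733 = 15.5876

15.588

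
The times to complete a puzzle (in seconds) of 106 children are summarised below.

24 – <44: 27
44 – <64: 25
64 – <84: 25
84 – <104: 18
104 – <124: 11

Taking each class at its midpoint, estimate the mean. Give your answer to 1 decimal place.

66.6

Midpoints: 34, 54, 74, 94, 114
Σfm = 27×34 + 25×54 + 25×74 + 18×94 + 11×114 = 7064
n = Σf = 106
Mean = 7064 / 106 = 66.6415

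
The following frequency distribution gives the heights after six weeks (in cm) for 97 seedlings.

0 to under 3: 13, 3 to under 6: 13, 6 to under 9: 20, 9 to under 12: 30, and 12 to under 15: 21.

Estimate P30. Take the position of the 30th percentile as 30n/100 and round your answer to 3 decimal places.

Cumulative frequencies: 13, 26, 46, 76, 97
n = 97; position = 30n/100 = 29.1.
This falls in the class 6 to under 9: L = 6, F = 26, f = 20, h = 3.
30th percentile ≈ 6 + ((29.1 − 26) / 20) × 3 = 6.4650

6.465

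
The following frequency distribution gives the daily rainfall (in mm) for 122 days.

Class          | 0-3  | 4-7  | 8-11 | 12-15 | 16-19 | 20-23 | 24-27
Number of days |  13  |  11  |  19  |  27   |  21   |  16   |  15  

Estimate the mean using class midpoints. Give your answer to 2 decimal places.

14.09

Midpoints: 1.5, 5.5, 9.5, 13.5, 17.5, 21.5, 25.5
Σfm = 13×1.5 + 11×5.5 + 19×9.5 + 27×13.5 + 21×17.5 + 16×21.5 + 15×25.5 = 1719
n = Σf = 122
Mean = 1719 / 122 = 14.0902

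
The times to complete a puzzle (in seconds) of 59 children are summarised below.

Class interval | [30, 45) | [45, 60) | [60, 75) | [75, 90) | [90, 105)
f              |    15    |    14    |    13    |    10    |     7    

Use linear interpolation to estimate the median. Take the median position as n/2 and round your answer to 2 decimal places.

Cumulative frequencies: 15, 29, 42, 52, 59
n = 59; position = n/2 = 29.5.
This falls in the class [60, 75): L = 60, F = 29, f = 13, h = 15.
Median ≈ 60 + ((29.5 − 29) / 13) × 15 = 60.5769

60.58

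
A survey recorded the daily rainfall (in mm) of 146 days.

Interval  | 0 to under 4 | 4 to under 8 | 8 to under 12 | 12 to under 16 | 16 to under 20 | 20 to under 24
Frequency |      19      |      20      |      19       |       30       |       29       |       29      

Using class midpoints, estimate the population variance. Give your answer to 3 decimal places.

Midpoints: 2, 6, 10, 14, 18, 22
n = 146, Σfm = 1928, mean = 13.2055
Σfm² = 32008
Σf(m − x̄)² = Σfm² − (Σfm)²/n = 32008 − 1928²/146 = 6547.8356
Population variance = 6547.8356 / 146 = 44.8482

44.848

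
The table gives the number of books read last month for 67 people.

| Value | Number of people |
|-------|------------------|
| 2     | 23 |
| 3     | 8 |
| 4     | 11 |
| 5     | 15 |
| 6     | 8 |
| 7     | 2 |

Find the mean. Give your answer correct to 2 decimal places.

Values: 2, 3, 4, 5, 6, 7
Σfx = 23×2 + 8×3 + 11×4 + 15×5 + 8×6 + 2×7 = 251
n = Σf = 67
Mean = 251 / 67 = 3.7463

3.75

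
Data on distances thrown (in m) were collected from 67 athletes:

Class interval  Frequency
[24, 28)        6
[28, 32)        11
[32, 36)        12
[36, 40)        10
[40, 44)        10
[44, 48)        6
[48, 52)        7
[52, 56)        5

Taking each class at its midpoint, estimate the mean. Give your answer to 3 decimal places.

Midpoints: 26, 30, 34, 38, 42, 46, 50, 54
Σfm = 6×26 + 11×30 + 12×34 + 10×38 + 10×42 + 6×46 + 7×50 + 5×54 = 2590
n = Σf = 67
Mean = 2590 / 67 = 38.6567

38.657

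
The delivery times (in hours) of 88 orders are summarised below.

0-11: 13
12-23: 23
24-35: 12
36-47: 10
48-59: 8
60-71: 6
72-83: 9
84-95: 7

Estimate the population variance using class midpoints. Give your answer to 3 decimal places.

720.818

Midpoints: 5.5, 17.5, 29.5, 41.5, 53.5, 65.5, 77.5, 89.5
n = 88, Σfm = 3388, mean = 38.5000
Σfm² = 193870
Σf(m − x̄)² = Σfm² − (Σfm)²/n = 193870 − 3388²/88 = 63432.0000
Population variance = 63432.0000 / 88 = 720.8182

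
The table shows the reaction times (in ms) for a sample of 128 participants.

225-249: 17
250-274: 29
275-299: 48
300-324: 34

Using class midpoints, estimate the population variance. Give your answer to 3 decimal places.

607.567

Midpoints: 237, 262, 287, 312
n = 128, Σfm = 36011, mean = 281.3359
Σfm² = 10208957
Σf(m − x̄)² = Σfm² − (Σfm)²/n = 10208957 − 36011²/128 = 77768.5547
Population variance = 77768.5547 / 128 = 607.5668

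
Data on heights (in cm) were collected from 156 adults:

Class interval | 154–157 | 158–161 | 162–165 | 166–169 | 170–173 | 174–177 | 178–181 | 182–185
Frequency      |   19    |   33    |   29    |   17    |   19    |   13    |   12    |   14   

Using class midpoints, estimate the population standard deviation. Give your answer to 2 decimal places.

Midpoints: 155.5, 159.5, 163.5, 167.5, 171.5, 175.5, 179.5, 183.5
n = 156, Σfm = 26070, mean = 167.1154
Σfm² = 4368435
Σf(m − x̄)² = Σfm² − (Σfm)²/n = 4368435 − 26070²/156 = 11736.9231
Population variance = 11736.9231 / 156 = 75.2367
Standard deviation = √75.2367 = 8.6739

8.67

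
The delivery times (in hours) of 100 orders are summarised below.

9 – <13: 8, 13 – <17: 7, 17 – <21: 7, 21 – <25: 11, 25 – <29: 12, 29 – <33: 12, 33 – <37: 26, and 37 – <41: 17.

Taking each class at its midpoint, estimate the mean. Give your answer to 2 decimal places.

Midpoints: 11, 15, 19, 23, 27, 31, 35, 39
Σfm = 8×11 + 7×15 + 7×19 + 11×23 + 12×27 + 12×31 + 26×35 + 17×39 = 2848
n = Σf = 100
Mean = 2848 / 100 = 28.4800

28.48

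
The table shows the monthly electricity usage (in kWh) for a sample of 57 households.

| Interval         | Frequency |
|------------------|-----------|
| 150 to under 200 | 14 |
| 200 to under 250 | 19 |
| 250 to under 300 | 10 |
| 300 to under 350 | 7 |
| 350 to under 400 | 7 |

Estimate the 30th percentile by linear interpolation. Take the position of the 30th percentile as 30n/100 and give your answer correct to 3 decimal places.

208.158

Cumulative frequencies: 14, 33, 43, 50, 57
n = 57; position = 30n/100 = 17.1.
This falls in the class 200 to under 250: L = 200, F = 14, f = 19, h = 50.
30th percentile ≈ 200 + ((17.1 − 14) / 19) × 50 = 208.1579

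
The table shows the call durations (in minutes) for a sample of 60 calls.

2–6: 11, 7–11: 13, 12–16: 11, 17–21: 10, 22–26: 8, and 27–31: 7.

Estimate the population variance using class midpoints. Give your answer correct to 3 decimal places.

66.500

Midpoints: 4, 9, 14, 19, 24, 29
n = 60, Σfm = 900, mean = 15.0000
Σfm² = 17490
Σf(m − x̄)² = Σfm² − (Σfm)²/n = 17490 − 900²/60 = 3990.0000
Population variance = 3990.0000 / 60 = 66.5000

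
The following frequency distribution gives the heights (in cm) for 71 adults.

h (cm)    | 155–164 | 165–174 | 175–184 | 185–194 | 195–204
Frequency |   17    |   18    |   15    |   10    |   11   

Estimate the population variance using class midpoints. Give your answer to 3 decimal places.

189.248

Midpoints: 159.5, 169.5, 179.5, 189.5, 199.5
n = 71, Σfm = 12544.5, mean = 176.6831
Σfm² = 2229837.75
Σf(m − x̄)² = Σfm² − (Σfm)²/n = 2229837.75 − 12544.5²/71 = 13436.6197
Population variance = 13436.6197 / 71 = 189.2482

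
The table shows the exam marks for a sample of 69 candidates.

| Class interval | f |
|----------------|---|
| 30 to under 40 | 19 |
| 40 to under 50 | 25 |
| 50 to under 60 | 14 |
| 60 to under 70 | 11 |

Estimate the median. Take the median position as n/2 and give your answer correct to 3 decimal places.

Cumulative frequencies: 19, 44, 58, 69
n = 69; position = n/2 = 34.5.
This falls in the class 40 to under 50: L = 40, F = 19, f = 25, h = 10.
Median ≈ 40 + ((34.5 − 19) / 25) × 10 = 46.2000

46.200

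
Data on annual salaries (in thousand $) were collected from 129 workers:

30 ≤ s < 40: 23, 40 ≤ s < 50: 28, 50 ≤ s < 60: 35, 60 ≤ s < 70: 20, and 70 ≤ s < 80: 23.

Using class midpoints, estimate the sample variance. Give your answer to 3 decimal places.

Midpoints: 35, 45, 55, 65, 75
n = 129, Σfm = 7015, mean = 54.3798
Σfm² = 404625
Σf(m − x̄)² = Σfm² − (Σfm)²/n = 404625 − 7015²/129 = 23150.3876
Sample variance = 23150.3876 / 128 = 180.8624

180.862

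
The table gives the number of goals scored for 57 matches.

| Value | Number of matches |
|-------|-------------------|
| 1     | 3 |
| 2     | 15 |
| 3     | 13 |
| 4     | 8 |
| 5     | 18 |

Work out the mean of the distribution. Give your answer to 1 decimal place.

Values: 1, 2, 3, 4, 5
Σfx = 3×1 + 15×2 + 13×3 + 8×4 + 18×5 = 194
n = Σf = 57
Mean = 194 / 57 = 3.4035

3.4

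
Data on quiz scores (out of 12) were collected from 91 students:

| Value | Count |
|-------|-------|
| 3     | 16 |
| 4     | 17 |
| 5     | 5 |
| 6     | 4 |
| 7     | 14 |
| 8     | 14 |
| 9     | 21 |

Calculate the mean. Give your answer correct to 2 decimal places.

6.20

Values: 3, 4, 5, 6, 7, 8, 9
Σfx = 16×3 + 17×4 + 5×5 + 4×6 + 14×7 + 14×8 + 21×9 = 564
n = Σf = 91
Mean = 564 / 91 = 6.1978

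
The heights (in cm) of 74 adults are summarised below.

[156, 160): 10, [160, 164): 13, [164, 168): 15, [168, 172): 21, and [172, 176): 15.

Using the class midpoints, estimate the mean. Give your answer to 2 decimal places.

166.97

Midpoints: 158, 162, 166, 170, 174
Σfm = 10×158 + 13×162 + 15×166 + 21×170 + 15×174 = 12356
n = Σf = 74
Mean = 12356 / 74 = 166.9730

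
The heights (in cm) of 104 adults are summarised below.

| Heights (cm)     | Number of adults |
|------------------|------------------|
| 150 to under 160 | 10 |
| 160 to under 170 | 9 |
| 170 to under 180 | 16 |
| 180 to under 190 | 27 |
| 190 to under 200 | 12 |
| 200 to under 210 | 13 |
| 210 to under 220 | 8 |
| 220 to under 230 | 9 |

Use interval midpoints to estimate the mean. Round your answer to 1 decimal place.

188.3

Midpoints: 155, 165, 175, 185, 195, 205, 215, 225
Σfm = 10×155 + 9×165 + 16×175 + 27×185 + 12×195 + 13×205 + 8×215 + 9×225 = 19580
n = Σf = 104
Mean = 19580 / 104 = 188.2692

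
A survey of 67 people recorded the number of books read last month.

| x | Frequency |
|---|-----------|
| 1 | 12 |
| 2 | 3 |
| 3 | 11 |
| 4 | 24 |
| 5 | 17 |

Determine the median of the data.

4

Cumulative frequencies: 12, 15, 26, 50, 67
n = 67, so the median is the value in position (n+1)/2 = 34.
Position 34 falls at value 4.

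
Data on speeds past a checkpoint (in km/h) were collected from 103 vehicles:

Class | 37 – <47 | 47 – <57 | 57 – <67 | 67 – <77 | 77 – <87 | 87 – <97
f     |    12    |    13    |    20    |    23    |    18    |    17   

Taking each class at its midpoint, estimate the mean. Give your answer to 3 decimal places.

69.087

Midpoints: 42, 52, 62, 72, 82, 92
Σfm = 12×42 + 13×52 + 20×62 + 23×72 + 18×82 + 17×92 = 7116
n = Σf = 103
Mean = 7116 / 103 = 69.0874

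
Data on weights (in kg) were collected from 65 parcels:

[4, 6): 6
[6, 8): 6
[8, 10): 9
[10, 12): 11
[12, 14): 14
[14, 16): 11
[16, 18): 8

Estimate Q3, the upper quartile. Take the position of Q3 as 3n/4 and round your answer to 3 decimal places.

Cumulative frequencies: 6, 12, 21, 32, 46, 57, 65
n = 65; position = 3n/4 = 48.75.
This falls in the class [14, 16): L = 14, F = 46, f = 11, h = 2.
Upper quartile ≈ 14 + ((48.75 − 46) / 11) × 2 = 14.5000

14.500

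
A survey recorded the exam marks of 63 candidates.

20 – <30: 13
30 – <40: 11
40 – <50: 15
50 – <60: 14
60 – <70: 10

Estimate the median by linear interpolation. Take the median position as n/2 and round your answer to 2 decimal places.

Cumulative frequencies: 13, 24, 39, 53, 63
n = 63; position = n/2 = 31.5.
This falls in the class 40 – <50: L = 40, F = 24, f = 15, h = 10.
Median ≈ 40 + ((31.5 − 24) / 15) × 10 = 45.0000

45.00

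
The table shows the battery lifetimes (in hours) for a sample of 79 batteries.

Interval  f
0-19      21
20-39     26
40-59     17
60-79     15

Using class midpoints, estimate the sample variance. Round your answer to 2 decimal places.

458.68

Midpoints: 9.5, 29.5, 49.5, 69.5
n = 79, Σfm = 2850.5, mean = 36.0823
Σfm² = 138629.75
Σf(m − x̄)² = Σfm² − (Σfm)²/n = 138629.75 − 2850.5²/79 = 35777.2152
Sample variance = 35777.2152 / 78 = 458.6822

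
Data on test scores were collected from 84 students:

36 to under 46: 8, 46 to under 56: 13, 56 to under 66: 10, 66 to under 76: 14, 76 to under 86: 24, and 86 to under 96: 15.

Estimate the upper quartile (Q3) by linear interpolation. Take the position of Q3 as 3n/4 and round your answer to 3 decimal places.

83.500

Cumulative frequencies: 8, 21, 31, 45, 69, 84
n = 84; position = 3n/4 = 63.
This falls in the class 76 to under 86: L = 76, F = 45, f = 24, h = 10.
Upper quartile ≈ 76 + ((63 − 45) / 24) × 10 = 83.5000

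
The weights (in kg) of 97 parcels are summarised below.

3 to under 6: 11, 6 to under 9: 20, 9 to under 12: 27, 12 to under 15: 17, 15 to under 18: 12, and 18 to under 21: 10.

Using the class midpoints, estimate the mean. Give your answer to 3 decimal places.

Midpoints: 4.5, 7.5, 10.5, 13.5, 16.5, 19.5
Σfm = 11×4.5 + 20×7.5 + 27×10.5 + 17×13.5 + 12×16.5 + 10×19.5 = 1105.5
n = Σf = 97
Mean = 1105.5 / 97 = 11.3969

11.397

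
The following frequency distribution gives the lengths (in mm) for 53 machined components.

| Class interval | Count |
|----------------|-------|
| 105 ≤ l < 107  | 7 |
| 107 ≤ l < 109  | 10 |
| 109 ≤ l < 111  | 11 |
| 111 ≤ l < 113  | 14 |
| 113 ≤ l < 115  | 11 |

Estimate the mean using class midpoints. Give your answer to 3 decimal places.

Midpoints: 106, 108, 110, 112, 114
Σfm = 7×106 + 10×108 + 11×110 + 14×112 + 11×114 = 5854
n = Σf = 53
Mean = 5854 / 53 = 110.4528

110.453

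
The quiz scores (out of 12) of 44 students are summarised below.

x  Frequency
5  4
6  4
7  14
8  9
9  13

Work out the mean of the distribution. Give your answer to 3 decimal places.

Values: 5, 6, 7, 8, 9
Σfx = 4×5 + 4×6 + 14×7 + 9×8 + 13×9 = 331
n = Σf = 44
Mean = 331 / 44 = 7.5227

7.523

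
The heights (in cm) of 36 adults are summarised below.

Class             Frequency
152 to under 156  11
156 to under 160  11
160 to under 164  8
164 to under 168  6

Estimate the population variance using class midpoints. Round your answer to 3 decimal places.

18.111

Midpoints: 154, 158, 162, 166
n = 36, Σfm = 5724, mean = 159.0000
Σfm² = 910768
Σf(m − x̄)² = Σfm² − (Σfm)²/n = 910768 − 5724²/36 = 652.0000
Population variance = 652.0000 / 36 = 18.1111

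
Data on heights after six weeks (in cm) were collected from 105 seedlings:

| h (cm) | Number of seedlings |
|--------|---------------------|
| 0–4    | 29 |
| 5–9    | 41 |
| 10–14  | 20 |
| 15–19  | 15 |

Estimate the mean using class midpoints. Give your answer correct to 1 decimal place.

8.0

Midpoints: 2, 7, 12, 17
Σfm = 29×2 + 41×7 + 20×12 + 15×17 = 840
n = Σf = 105
Mean = 840 / 105 = 8.0000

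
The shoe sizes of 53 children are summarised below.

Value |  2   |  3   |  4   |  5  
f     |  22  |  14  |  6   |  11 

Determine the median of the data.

3

Cumulative frequencies: 22, 36, 42, 53
n = 53, so the median is the value in position (n+1)/2 = 27.
Position 27 falls at value 3.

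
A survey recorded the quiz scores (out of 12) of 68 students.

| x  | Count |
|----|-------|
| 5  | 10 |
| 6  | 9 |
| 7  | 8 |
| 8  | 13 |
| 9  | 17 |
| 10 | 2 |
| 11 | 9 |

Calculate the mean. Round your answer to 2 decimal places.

Values: 5, 6, 7, 8, 9, 10, 11
Σfx = 10×5 + 9×6 + 8×7 + 13×8 + 17×9 + 2×10 + 9×11 = 536
n = Σf = 68
Mean = 536 / 68 = 7.8824

7.88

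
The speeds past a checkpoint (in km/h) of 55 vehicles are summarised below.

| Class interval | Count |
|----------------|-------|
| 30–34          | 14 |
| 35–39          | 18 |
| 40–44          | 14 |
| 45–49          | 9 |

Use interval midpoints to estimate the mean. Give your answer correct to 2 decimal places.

38.64

Midpoints: 32, 37, 42, 47
Σfm = 14×32 + 18×37 + 14×42 + 9×47 = 2125
n = Σf = 55
Mean = 2125 / 55 = 38.6364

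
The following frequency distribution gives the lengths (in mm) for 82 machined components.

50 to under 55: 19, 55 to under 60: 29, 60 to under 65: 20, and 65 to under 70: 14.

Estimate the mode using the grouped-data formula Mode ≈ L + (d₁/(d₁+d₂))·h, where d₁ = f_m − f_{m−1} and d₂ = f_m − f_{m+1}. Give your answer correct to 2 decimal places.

Modal class: 55 to under 60 (highest frequency 29).
d₁ = 29 − 19 = 10, d₂ = 29 − 20 = 9
Mode ≈ 55 + (10/(10+9)) × 5 = 55 + 2.6316 = 57.6316

57.63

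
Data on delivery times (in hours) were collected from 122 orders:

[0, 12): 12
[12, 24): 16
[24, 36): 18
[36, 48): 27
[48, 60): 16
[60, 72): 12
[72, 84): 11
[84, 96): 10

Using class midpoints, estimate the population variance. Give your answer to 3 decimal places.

Midpoints: 6, 18, 30, 42, 54, 66, 78, 90
n = 122, Σfm = 5448, mean = 44.6557
Σfm² = 316296
Σf(m − x̄)² = Σfm² − (Σfm)²/n = 316296 − 5448²/122 = 73011.5410
Population variance = 73011.5410 / 122 = 598.4553

598.455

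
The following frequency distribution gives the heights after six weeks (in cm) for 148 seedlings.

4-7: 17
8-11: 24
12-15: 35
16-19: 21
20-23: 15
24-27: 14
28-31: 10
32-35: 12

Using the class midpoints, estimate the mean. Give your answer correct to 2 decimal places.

17.15

Midpoints: 5.5, 9.5, 13.5, 17.5, 21.5, 25.5, 29.5, 33.5
Σfm = 17×5.5 + 24×9.5 + 35×13.5 + 21×17.5 + 15×21.5 + 14×25.5 + 10×29.5 + 12×33.5 = 2538
n = Σf = 148
Mean = 2538 / 148 = 17.1486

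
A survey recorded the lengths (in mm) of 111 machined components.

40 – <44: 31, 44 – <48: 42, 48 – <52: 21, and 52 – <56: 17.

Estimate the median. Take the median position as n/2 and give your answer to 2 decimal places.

46.33

Cumulative frequencies: 31, 73, 94, 111
n = 111; position = n/2 = 55.5.
This falls in the class 44 – <48: L = 44, F = 31, f = 42, h = 4.
Median ≈ 44 + ((55.5 − 31) / 42) × 4 = 46.3333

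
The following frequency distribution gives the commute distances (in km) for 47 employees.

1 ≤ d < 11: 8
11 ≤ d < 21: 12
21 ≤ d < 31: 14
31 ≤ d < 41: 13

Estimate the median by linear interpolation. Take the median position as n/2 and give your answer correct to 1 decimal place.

Cumulative frequencies: 8, 20, 34, 47
n = 47; position = n/2 = 23.5.
This falls in the class 21 ≤ d < 31: L = 21, F = 20, f = 14, h = 10.
Median ≈ 21 + ((23.5 − 20) / 14) × 10 = 23.5000

23.5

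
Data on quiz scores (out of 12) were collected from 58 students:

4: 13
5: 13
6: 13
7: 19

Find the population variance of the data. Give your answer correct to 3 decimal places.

1.329

Values: 4, 5, 6, 7
n = 58, Σfx = 328, mean = 5.6552
Σfx² = 1932
Σf(x − x̄)² = Σfx² − (Σfx)²/n = 1932 − 328²/58 = 77.1034
Population variance = 77.1034 / 58 = 1.3294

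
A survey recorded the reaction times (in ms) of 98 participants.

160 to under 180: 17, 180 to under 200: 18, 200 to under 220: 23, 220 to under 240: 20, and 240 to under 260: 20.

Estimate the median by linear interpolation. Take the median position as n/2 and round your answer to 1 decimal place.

Cumulative frequencies: 17, 35, 58, 78, 98
n = 98; position = n/2 = 49.
This falls in the class 200 to under 220: L = 200, F = 35, f = 23, h = 20.
Median ≈ 200 + ((49 − 35) / 23) × 20 = 212.1739

212.2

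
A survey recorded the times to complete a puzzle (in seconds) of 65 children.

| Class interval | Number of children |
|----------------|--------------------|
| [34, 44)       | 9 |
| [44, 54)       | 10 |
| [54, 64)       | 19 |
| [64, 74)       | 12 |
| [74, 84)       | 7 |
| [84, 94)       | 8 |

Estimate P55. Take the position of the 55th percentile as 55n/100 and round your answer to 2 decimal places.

62.82

Cumulative frequencies: 9, 19, 38, 50, 57, 65
n = 65; position = 55n/100 = 35.75.
This falls in the class [54, 64): L = 54, F = 19, f = 19, h = 10.
55th percentile ≈ 54 + ((35.75 − 19) / 19) × 10 = 62.8158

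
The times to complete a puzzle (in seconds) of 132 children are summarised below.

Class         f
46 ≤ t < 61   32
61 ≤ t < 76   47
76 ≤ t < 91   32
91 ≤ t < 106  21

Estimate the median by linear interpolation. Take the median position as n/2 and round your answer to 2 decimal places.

Cumulative frequencies: 32, 79, 111, 132
n = 132; position = n/2 = 66.
This falls in the class 61 ≤ t < 76: L = 61, F = 32, f = 47, h = 15.
Median ≈ 61 + ((66 − 32) / 47) × 15 = 71.8511

71.85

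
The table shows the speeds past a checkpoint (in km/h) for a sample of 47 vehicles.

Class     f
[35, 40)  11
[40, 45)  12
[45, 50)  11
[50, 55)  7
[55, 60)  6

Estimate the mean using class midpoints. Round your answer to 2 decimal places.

45.90

Midpoints: 37.5, 42.5, 47.5, 52.5, 57.5
Σfm = 11×37.5 + 12×42.5 + 11×47.5 + 7×52.5 + 6×57.5 = 2157.5
n = Σf = 47
Mean = 2157.5 / 47 = 45.9043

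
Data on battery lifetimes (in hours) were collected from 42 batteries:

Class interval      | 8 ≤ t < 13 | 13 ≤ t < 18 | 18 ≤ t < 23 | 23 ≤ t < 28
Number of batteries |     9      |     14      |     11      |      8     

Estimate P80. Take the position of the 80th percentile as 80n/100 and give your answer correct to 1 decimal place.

Cumulative frequencies: 9, 23, 34, 42
n = 42; position = 80n/100 = 33.6.
This falls in the class 18 ≤ t < 23: L = 18, F = 23, f = 11, h = 5.
80th percentile ≈ 18 + ((33.6 − 23) / 11) × 5 = 22.8182

22.8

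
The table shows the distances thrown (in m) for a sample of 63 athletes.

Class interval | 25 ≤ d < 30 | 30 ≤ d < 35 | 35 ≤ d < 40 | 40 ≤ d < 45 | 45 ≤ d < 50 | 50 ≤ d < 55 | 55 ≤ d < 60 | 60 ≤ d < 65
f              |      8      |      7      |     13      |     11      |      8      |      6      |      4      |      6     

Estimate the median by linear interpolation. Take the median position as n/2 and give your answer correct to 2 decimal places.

41.59

Cumulative frequencies: 8, 15, 28, 39, 47, 53, 57, 63
n = 63; position = n/2 = 31.5.
This falls in the class 40 ≤ d < 45: L = 40, F = 28, f = 11, h = 5.
Median ≈ 40 + ((31.5 − 28) / 11) × 5 = 41.5909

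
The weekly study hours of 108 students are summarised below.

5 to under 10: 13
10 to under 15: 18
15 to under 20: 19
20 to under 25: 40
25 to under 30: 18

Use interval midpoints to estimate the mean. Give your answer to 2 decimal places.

18.98

Midpoints: 7.5, 12.5, 17.5, 22.5, 27.5
Σfm = 13×7.5 + 18×12.5 + 19×17.5 + 40×22.5 + 18×27.5 = 2050
n = Σf = 108
Mean = 2050 / 108 = 18.9815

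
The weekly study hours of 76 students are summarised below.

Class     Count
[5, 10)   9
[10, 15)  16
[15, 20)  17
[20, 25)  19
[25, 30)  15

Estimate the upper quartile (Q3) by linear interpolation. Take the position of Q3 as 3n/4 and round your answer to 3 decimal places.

Cumulative frequencies: 9, 25, 42, 61, 76
n = 76; position = 3n/4 = 57.
This falls in the class [20, 25): L = 20, F = 42, f = 19, h = 5.
Upper quartile ≈ 20 + ((57 − 42) / 19) × 5 = 23.9474

23.947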